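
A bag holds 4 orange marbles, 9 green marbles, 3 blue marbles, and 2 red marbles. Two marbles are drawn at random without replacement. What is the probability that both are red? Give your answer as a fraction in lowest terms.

P(every draw is red) = 2/18 × 1/17 = 2/306 = 1/153.

1/153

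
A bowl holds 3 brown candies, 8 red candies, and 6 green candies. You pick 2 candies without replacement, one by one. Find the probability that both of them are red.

7/34

P = 8/17 × 7/16 = 56/272 = 7/34.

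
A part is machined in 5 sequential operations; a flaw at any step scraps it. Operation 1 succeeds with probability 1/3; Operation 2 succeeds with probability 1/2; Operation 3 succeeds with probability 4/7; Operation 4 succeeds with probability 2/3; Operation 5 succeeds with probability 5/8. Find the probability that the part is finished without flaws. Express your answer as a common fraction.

Multiplying along the chain,
P = 1/3 × 1/2 × 4/7 × 2/3 × 5/8 = 40/1008 = 5/126.

5/126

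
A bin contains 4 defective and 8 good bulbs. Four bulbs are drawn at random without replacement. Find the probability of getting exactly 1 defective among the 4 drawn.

One ordering (defective drawn first) has probability 4/12 × 8/11 × 7/10 × 6/9 = 1344/11880 = 56/495.
There are C(4,1) = 4 such orderings, each equally likely, so P = 4 × 56/495 = 224/495.

224/495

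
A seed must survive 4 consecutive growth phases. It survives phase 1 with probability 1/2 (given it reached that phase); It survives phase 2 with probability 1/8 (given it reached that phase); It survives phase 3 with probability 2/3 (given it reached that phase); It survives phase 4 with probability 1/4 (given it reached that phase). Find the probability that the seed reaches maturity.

1/96

Multiplying along the chain,
P = 1/2 × 1/8 × 2/3 × 1/4 = 2/192 = 1/96.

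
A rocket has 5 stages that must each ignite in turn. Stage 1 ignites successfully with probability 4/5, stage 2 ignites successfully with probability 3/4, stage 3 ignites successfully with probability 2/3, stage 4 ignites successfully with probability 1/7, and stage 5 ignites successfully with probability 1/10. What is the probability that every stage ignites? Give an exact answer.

1/175

Each stage is reached only if all earlier stages succeed, so
P = 4/5 × 3/4 × 2/3 × 1/7 × 1/10 = 24/4200 = 1/175.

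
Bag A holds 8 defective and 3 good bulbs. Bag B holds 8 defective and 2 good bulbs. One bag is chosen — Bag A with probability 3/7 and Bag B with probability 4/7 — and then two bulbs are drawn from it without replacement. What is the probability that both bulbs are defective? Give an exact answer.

From Bag A: P(both defective) = (8/11)(7/10) = 28/55.
From Bag B: P(both defective) = (8/10)(7/9) = 28/45.
Total probability = (3/7)(28/55) + (4/7)(28/45) = 284/495.

284/495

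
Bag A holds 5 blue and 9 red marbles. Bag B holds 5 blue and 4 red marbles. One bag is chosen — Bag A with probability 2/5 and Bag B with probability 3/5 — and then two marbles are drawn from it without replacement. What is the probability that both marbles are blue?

115/546

From Bag A: P(both blue) = (5/14)(4/13) = 10/91.
From Bag B: P(both blue) = (5/9)(4/8) = 5/18.
Total probability = (2/5)(10/91) + (3/5)(5/18) = 115/546.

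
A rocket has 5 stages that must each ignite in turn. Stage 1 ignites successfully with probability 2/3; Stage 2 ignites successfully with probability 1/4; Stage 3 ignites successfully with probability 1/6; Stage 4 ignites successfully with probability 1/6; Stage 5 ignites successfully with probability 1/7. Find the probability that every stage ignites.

1/1512

Multiplying along the chain,
P = 2/3 × 1/4 × 1/6 × 1/6 × 1/7 = 2/3024 = 1/1512.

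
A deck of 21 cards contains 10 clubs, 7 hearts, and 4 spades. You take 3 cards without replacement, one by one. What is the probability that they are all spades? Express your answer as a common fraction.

2/665

P(all spades) = 4/21 × 3/20 × 2/19 = 24/7980 = 2/665.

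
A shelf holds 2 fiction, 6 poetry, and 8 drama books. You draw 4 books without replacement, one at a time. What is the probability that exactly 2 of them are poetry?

135/364

One ordering (poetry drawn first) has probability 6/16 × 5/15 × 10/14 × 9/13 = 2700/43680 = 45/728.
There are C(4,2) = 6 such orderings, each equally likely, so P = 6 × 45/728 = 135/364.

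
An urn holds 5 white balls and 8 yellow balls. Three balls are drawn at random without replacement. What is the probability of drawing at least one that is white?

P(no white) = 8/13 × 7/12 × 6/11 = 336/1716 = 28/143.
P(at least one) = 1 − 28/143 = 115/143.

115/143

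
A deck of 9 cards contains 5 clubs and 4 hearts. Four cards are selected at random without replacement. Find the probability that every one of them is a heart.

1/126

P = 4/9 × 3/8 × 2/7 × 1/6 = 24/3024 = 1/126.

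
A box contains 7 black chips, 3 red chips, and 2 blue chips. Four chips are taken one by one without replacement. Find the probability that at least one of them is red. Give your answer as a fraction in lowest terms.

41/55

P(no red) = 9/12 × 8/11 × 7/10 × 6/9 = 3024/11880 = 14/55.
P(at least one) = 1 − 14/55 = 41/55.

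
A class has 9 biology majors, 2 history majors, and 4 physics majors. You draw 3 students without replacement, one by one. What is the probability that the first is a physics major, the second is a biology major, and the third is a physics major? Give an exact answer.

18/455

Chain rule:
P = 4/15 × 9/14 × 3/13 = 108/2730 = 18/455.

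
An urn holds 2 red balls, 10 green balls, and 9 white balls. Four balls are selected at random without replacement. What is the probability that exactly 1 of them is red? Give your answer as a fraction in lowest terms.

34/105

One ordering (red drawn first) has probability 2/21 × 19/20 × 18/19 × 17/18 = 11628/143640 = 17/210.
There are C(4,1) = 4 such orderings, each equally likely, so P = 4 × 17/210 = 34/105.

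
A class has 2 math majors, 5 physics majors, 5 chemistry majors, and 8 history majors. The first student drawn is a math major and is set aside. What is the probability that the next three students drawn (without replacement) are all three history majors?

With the first student removed, 8 history majors remain out of 19.
P = 8/19 × 7/18 × 6/17 = 336/5814 = 56/969.

56/969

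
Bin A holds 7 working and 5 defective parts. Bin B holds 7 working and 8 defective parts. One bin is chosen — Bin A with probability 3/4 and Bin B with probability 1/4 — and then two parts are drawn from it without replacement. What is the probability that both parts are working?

From Bin A: P(both working) = (7/12)(6/11) = 7/22.
From Bin B: P(both working) = (7/15)(6/14) = 1/5.
Total probability = (3/4)(7/22) + (1/4)(1/5) = 127/440.

127/440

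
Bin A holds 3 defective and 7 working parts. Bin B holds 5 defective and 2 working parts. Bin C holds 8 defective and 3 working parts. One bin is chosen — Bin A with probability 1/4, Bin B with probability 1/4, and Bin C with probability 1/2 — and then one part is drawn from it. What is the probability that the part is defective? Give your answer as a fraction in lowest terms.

From Bin A: P(defective) = 3/10.
From Bin B: P(defective) = 5/7.
From Bin C: P(defective) = 8/11.
Total probability = (1/4)(3/10) + (1/4)(5/7) + (1/2)(8/11) = 1901/3080.

1901/3080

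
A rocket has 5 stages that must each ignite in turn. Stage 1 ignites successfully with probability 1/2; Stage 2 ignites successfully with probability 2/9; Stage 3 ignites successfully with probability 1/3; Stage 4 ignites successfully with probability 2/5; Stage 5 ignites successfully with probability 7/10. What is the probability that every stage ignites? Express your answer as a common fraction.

7/675

Multiplying along the chain,
P = 1/2 × 2/9 × 1/3 × 2/5 × 7/10 = 28/2700 = 7/675.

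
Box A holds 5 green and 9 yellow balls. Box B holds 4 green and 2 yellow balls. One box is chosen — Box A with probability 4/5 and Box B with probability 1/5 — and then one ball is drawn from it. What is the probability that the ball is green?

From Box A: P(green) = 5/14.
From Box B: P(green) = 4/6.
Total probability = (4/5)(5/14) + (1/5)(4/6) = 44/105.

44/105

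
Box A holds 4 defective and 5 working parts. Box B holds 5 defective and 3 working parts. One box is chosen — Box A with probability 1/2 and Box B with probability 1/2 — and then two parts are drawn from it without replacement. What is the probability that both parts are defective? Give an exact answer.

11/42

From Box A: P(both defective) = (4/9)(3/8) = 1/6.
From Box B: P(both defective) = (5/8)(4/7) = 5/14.
Total probability = (1/2)(1/6) + (1/2)(5/14) = 11/42.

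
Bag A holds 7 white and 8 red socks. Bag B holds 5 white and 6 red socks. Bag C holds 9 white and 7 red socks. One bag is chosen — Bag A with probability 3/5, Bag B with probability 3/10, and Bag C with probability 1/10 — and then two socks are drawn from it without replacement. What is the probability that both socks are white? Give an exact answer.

9/44

From Bag A: P(both white) = (7/15)(6/14) = 1/5.
From Bag B: P(both white) = (5/11)(4/10) = 2/11.
From Bag C: P(both white) = (9/16)(8/15) = 3/10.
Total probability = (3/5)(1/5) + (3/10)(2/11) + (1/10)(3/10) = 9/44.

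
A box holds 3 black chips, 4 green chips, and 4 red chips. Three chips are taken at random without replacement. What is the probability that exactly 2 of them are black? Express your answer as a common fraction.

One ordering (black drawn first) has probability 3/11 × 2/10 × 8/9 = 48/990 = 8/165.
There are C(3,2) = 3 such orderings, each equally likely, so P = 3 × 8/165 = 8/55.

8/55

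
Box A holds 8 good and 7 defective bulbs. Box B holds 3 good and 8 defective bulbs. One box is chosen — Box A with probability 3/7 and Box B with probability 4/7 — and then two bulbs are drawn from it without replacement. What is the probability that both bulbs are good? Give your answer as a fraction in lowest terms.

From Box A: P(both good) = (8/15)(7/14) = 4/15.
From Box B: P(both good) = (3/11)(2/10) = 3/55.
Total probability = (3/7)(4/15) + (4/7)(3/55) = 8/55.

8/55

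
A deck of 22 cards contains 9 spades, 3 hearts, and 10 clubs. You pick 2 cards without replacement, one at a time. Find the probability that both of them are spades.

12/77

P = 9/22 × 8/21 = 72/462 = 12/77.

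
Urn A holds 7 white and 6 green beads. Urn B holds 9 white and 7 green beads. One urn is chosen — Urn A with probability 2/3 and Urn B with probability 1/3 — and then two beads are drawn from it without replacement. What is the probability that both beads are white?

From Urn A: P(both white) = (7/13)(6/12) = 7/26.
From Urn B: P(both white) = (9/16)(8/15) = 3/10.
Total probability = (2/3)(7/26) + (1/3)(3/10) = 109/390.

109/390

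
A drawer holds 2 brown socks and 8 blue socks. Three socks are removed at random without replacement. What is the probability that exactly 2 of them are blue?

One ordering (blue drawn first) has probability 8/10 × 7/9 × 2/8 = 112/720 = 7/45.
There are C(3,2) = 3 such orderings, each equally likely, so P = 3 × 7/45 = 7/15.

7/15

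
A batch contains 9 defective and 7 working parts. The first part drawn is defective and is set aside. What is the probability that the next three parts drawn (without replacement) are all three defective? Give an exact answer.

With the first part removed, 8 defective remain out of 15.
P = 8/15 × 7/14 × 6/13 = 336/2730 = 8/65.

8/65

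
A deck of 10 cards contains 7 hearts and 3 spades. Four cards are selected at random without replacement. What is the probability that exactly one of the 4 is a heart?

1/30

One ordering (a heart drawn first) has probability 7/10 × 3/9 × 2/8 × 1/7 = 42/5040 = 1/120.
There are C(4,1) = 4 such orderings, each equally likely, so P = 4 × 1/120 = 1/30.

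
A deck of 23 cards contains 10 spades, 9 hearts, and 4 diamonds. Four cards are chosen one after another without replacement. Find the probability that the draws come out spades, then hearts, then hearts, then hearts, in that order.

Each draw changes the counts, so multiply the conditional probabilities along the sequence:
P = 10/23 × 9/22 × 8/21 × 7/20 = 5040/212520 = 6/253.

6/253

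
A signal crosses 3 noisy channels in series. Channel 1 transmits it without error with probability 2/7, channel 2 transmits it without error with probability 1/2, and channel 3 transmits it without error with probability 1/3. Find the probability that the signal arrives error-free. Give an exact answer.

1/21

Each stage is reached only if all earlier stages succeed, so
P = 2/7 × 1/2 × 1/3 = 2/42 = 1/21.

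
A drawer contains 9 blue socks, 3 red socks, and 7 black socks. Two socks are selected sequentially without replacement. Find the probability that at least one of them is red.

17/57

P(no red) = 16/19 × 15/18 = 240/342 = 40/57.
P(at least one) = 1 − 40/57 = 17/57.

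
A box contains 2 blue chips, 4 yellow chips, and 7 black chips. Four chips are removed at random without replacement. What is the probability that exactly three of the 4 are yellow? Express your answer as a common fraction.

One ordering (yellow drawn first) has probability 4/13 × 3/12 × 2/11 × 9/10 = 216/17160 = 9/715.
There are C(4,3) = 4 such orderings, each equally likely, so P = 4 × 9/715 = 36/715.

36/715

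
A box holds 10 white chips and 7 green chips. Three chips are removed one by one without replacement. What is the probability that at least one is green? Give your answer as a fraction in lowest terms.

P(no green) = 10/17 × 9/16 × 8/15 = 720/4080 = 3/17.
P(at least one) = 1 − 3/17 = 14/17.

14/17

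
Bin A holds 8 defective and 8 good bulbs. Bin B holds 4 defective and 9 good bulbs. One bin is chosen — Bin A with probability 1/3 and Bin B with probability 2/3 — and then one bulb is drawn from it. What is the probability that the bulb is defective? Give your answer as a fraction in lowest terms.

From Bin A: P(defective) = 8/16.
From Bin B: P(defective) = 4/13.
Total probability = (1/3)(8/16) + (2/3)(4/13) = 29/78.

29/78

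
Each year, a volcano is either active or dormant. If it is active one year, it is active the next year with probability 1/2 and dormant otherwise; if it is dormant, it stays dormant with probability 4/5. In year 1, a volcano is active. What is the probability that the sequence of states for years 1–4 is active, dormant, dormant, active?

2/25

Year 1 is given. For each transition, use the conditional probability from the current state:
P(dormant | active) = 1/2; P(dormant | dormant) = 4/5; P(active | dormant) = 1/5.
P = 1/2 × 4/5 × 1/5 = 4/50 = 2/25.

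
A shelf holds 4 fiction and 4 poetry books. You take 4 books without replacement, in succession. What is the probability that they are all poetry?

P(all poetry) = 4/8 × 3/7 × 2/6 × 1/5 = 24/1680 = 1/70.

1/70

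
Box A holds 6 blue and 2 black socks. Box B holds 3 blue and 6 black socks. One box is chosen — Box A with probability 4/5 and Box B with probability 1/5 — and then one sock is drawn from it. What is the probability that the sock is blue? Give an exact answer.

From Box A: P(blue) = 6/8.
From Box B: P(blue) = 3/9.
Total probability = (4/5)(6/8) + (1/5)(3/9) = 2/3.

2/3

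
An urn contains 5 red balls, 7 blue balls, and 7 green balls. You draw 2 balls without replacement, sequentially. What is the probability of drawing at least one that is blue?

35/57

P(no blue) = 12/19 × 11/18 = 132/342 = 22/57.
P(at least one) = 1 − 22/57 = 35/57.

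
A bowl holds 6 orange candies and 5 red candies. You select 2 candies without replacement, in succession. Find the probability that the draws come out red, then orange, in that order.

Multiply the probability of each draw given the previous ones:
P = 5/11 × 6/10 = 30/110 = 3/11.

3/11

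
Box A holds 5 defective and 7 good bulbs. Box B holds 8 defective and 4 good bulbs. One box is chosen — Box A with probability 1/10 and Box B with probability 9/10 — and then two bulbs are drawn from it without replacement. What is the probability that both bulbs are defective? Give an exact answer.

131/330

From Box A: P(both defective) = (5/12)(4/11) = 5/33.
From Box B: P(both defective) = (8/12)(7/11) = 14/33.
Total probability = (1/10)(5/33) + (9/10)(14/33) = 131/330.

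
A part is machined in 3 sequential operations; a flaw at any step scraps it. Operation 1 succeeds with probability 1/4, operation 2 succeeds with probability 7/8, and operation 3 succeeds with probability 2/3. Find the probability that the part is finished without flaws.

Multiplying along the chain,
P = 1/4 × 7/8 × 2/3 = 14/96 = 7/48.

7/48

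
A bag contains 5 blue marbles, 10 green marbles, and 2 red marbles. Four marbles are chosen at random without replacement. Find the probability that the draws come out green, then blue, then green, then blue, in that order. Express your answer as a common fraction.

Chain rule:
P = 10/17 × 5/16 × 9/15 × 4/14 = 1800/57120 = 15/476.

15/476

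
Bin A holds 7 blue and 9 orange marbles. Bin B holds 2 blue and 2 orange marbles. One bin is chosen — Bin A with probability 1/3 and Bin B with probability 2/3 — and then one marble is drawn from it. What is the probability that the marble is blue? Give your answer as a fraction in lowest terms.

From Bin A: P(blue) = 7/16.
From Bin B: P(blue) = 2/4.
Total probability = (1/3)(7/16) + (2/3)(2/4) = 23/48.

23/48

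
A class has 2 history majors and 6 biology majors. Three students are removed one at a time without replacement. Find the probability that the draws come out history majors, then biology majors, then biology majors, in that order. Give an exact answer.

Chain rule:
P = 2/8 × 6/7 × 5/6 = 60/336 = 5/28.

5/28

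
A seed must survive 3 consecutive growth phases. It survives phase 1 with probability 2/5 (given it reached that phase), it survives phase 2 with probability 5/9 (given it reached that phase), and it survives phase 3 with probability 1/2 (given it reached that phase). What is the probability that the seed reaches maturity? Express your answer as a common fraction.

1/9

The events are sequential, so multiply the conditional probabilities:
P = 2/5 × 5/9 × 1/2 = 10/90 = 1/9.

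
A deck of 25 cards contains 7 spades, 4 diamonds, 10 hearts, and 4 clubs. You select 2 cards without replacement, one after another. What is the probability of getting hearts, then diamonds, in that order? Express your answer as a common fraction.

1/15

Each draw changes the counts, so multiply the conditional probabilities along the sequence:
P = 10/25 × 4/24 = 40/600 = 1/15.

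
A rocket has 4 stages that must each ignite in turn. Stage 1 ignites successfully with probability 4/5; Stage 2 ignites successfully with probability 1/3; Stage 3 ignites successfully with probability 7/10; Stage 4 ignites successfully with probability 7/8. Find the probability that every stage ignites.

49/300

The events are sequential, so multiply the conditional probabilities:
P = 4/5 × 1/3 × 7/10 × 7/8 = 196/1200 = 49/300.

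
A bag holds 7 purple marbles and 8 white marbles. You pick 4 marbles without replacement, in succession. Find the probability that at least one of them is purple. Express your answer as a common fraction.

P(no purple) = 8/15 × 7/14 × 6/13 × 5/12 = 1680/32760 = 2/39.
P(at least one) = 1 − 2/39 = 37/39.

37/39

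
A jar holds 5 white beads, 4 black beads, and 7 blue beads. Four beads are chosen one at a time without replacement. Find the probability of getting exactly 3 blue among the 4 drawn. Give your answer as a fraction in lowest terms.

One ordering (blue drawn first) has probability 7/16 × 6/15 × 5/14 × 9/13 = 1890/43680 = 9/208.
There are C(4,3) = 4 such orderings, each equally likely, so P = 4 × 9/208 = 9/52.

9/52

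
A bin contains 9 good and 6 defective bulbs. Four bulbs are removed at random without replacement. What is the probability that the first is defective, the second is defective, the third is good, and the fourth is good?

6/91

Chain rule:
P = 6/15 × 5/14 × 9/13 × 8/12 = 2160/32760 = 6/91.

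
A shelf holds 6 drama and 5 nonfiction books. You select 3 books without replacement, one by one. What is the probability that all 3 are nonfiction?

P(every draw is nonfiction) = 5/11 × 4/10 × 3/9 = 60/990 = 2/33.

2/33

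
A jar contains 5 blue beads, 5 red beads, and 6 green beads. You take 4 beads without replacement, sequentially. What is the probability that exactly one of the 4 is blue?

One ordering (blue drawn first) has probability 5/16 × 11/15 × 10/14 × 9/13 = 4950/43680 = 165/1456.
There are C(4,1) = 4 such orderings, each equally likely, so P = 4 × 165/1456 = 165/364.

165/364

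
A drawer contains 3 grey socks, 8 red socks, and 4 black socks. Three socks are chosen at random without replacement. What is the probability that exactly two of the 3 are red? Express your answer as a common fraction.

28/65

One ordering (red drawn first) has probability 8/15 × 7/14 × 7/13 = 392/2730 = 28/195.
There are C(3,2) = 3 such orderings, each equally likely, so P = 3 × 28/195 = 28/65.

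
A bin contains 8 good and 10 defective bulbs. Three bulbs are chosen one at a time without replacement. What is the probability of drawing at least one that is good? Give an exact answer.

29/34

P(no good) = 10/18 × 9/17 × 8/16 = 720/4896 = 5/34.
P(at least one) = 1 − 5/34 = 29/34.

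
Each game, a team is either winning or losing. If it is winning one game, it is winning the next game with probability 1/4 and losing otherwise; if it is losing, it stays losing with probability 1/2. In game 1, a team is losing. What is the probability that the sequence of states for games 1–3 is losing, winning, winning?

1/8

Game 1 is given. For each transition, use the conditional probability from the current state:
P(winning | losing) = 1/2; P(winning | winning) = 1/4.
P = 1/2 × 1/4 = 1/8.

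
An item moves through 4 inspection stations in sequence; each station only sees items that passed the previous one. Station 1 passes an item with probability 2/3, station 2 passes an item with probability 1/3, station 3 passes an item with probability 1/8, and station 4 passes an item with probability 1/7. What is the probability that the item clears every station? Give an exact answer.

Each stage is reached only if all earlier stages succeed, so
P = 2/3 × 1/3 × 1/8 × 1/7 = 2/504 = 1/252.

1/252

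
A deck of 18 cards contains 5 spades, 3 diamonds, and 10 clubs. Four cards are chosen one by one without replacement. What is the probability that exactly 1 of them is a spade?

One ordering (a spade drawn first) has probability 5/18 × 13/17 × 12/16 × 11/15 = 8580/73440 = 143/1224.
There are C(4,1) = 4 such orderings, each equally likely, so P = 4 × 143/1224 = 143/306.

143/306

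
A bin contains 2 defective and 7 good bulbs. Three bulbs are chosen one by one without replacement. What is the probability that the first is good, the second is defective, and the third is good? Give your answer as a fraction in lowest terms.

Each draw changes the counts, so multiply the conditional probabilities along the sequence:
P = 7/9 × 2/8 × 6/7 = 84/504 = 1/6.

1/6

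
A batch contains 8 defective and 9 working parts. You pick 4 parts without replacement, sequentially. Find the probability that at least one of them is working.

33/34

P(no working) = 8/17 × 7/16 × 6/15 × 5/14 = 1680/57120 = 1/34.
P(at least one) = 1 − 1/34 = 33/34.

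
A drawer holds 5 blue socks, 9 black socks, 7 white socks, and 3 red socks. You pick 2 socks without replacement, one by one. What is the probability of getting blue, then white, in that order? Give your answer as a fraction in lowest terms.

35/552

Chain rule:
P = 5/24 × 7/23 = 35/552.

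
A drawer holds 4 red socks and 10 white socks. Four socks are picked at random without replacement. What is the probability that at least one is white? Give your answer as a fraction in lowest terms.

P(no white) = 4/14 × 3/13 × 2/12 × 1/11 = 24/24024 = 1/1001.
P(at least one) = 1 − 1/1001 = 1000/1001.

1000/1001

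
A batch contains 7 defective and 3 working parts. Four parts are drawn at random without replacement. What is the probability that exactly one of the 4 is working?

1/2

One ordering (working drawn first) has probability 3/10 × 7/9 × 6/8 × 5/7 = 630/5040 = 1/8.
There are C(4,1) = 4 such orderings, each equally likely, so P = 4 × 1/8 = 1/2.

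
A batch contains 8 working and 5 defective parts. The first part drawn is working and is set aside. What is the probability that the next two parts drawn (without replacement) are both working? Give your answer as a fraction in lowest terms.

7/22

With the first part removed, 7 working remain out of 12.
P = 7/12 × 6/11 = 42/132 = 7/22.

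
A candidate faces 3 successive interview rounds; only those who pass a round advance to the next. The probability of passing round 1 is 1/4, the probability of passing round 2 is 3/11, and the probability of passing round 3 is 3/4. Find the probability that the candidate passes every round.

9/176

The events are sequential, so multiply the conditional probabilities:
P = 1/4 × 3/11 × 3/4 = 9/176.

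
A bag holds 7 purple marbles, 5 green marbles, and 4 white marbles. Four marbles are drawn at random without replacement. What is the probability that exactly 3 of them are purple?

One ordering (purple drawn first) has probability 7/16 × 6/15 × 5/14 × 9/13 = 1890/43680 = 9/208.
There are C(4,3) = 4 such orderings, each equally likely, so P = 4 × 9/208 = 9/52.

9/52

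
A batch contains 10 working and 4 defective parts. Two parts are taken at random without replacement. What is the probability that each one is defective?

6/91

P = 4/14 × 3/13 = 12/182 = 6/91.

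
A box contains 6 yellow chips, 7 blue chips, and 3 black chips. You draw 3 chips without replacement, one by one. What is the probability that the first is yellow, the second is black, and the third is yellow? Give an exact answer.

3/112

Each draw changes the counts, so multiply the conditional probabilities along the sequence:
P = 6/16 × 3/15 × 5/14 = 90/3360 = 3/112.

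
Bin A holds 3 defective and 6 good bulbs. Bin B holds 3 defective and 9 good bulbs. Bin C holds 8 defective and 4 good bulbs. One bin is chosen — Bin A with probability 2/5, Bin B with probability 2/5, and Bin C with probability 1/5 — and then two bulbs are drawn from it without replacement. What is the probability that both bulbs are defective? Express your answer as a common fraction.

From Bin A: P(both defective) = (3/9)(2/8) = 1/12.
From Bin B: P(both defective) = (3/12)(2/11) = 1/22.
From Bin C: P(both defective) = (8/12)(7/11) = 14/33.
Total probability = (2/5)(1/12) + (2/5)(1/22) + (1/5)(14/33) = 3/22.

3/22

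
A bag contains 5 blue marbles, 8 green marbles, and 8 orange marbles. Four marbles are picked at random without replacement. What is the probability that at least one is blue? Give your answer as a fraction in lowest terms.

P(no blue) = 16/21 × 15/20 × 14/19 × 13/18 = 43680/143640 = 52/171.
P(at least one) = 1 − 52/171 = 119/171.

119/171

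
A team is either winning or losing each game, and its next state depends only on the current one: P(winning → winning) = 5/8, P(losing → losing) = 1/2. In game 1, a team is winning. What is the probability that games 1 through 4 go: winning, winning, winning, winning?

125/512

Game 1 is given. For each transition, use the conditional probability from the current state:
P(winning | winning) = 5/8; P(winning | winning) = 5/8; P(winning | winning) = 5/8.
P = 5/8 × 5/8 × 5/8 = 125/512.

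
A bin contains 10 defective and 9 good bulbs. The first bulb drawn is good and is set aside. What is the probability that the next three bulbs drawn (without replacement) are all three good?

After the first draw, 8 of the remaining 18 bulbs are good.
P = 8/18 × 7/17 × 6/16 = 336/4896 = 7/102.

7/102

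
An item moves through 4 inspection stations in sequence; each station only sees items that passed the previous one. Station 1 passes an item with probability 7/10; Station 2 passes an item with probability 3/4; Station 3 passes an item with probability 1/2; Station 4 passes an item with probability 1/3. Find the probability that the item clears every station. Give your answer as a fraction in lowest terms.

7/80

Multiplying along the chain,
P = 7/10 × 3/4 × 1/2 × 1/3 = 21/240 = 7/80.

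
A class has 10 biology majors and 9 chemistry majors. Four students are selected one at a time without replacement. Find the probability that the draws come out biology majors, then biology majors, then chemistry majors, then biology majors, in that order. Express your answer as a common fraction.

45/646

Chain rule:
P = 10/19 × 9/18 × 9/17 × 8/16 = 6480/93024 = 45/646.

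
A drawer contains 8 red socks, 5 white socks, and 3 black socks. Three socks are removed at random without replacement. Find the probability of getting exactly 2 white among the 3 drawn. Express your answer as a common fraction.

11/56

One ordering (white drawn first) has probability 5/16 × 4/15 × 11/14 = 220/3360 = 11/168.
There are C(3,2) = 3 such orderings, each equally likely, so P = 3 × 11/168 = 11/56.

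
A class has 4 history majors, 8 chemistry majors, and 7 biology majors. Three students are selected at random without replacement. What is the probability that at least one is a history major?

514/969

P(no history majors) = 15/19 × 14/18 × 13/17 = 2730/5814 = 455/969.
P(at least one) = 1 − 455/969 = 514/969.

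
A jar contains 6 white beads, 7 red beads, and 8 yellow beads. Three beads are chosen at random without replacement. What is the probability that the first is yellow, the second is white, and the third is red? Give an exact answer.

4/95

Each draw changes the counts, so multiply the conditional probabilities along the sequence:
P = 8/21 × 6/20 × 7/19 = 336/7980 = 4/95.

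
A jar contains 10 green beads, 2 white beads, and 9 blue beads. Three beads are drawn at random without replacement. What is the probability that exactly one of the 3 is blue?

One ordering (blue drawn first) has probability 9/21 × 12/20 × 11/19 = 1188/7980 = 99/665.
There are C(3,1) = 3 such orderings, each equally likely, so P = 3 × 99/665 = 297/665.

297/665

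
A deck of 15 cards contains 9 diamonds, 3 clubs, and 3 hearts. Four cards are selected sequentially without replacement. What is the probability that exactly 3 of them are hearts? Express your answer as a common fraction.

4/455

One ordering (hearts drawn first) has probability 3/15 × 2/14 × 1/13 × 12/12 = 72/32760 = 1/455.
There are C(4,3) = 4 such orderings, each equally likely, so P = 4 × 1/455 = 4/455.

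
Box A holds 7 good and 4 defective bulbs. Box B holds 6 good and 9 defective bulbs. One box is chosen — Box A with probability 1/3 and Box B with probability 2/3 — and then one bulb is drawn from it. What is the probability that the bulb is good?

From Box A: P(good) = 7/11.
From Box B: P(good) = 6/15.
Total probability = (1/3)(7/11) + (2/3)(6/15) = 79/165.

79/165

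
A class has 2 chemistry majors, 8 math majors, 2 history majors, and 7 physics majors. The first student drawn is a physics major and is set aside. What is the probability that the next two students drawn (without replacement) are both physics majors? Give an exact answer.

5/51

With the first student removed, 6 physics majors remain out of 18.
P = 6/18 × 5/17 = 30/306 = 5/51.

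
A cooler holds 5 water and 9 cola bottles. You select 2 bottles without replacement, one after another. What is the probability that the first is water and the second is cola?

Each draw changes the counts, so multiply the conditional probabilities along the sequence:
P = 5/14 × 9/13 = 45/182.

45/182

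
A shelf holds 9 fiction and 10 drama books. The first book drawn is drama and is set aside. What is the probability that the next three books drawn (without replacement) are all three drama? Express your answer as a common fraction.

7/68

After the first draw, 9 of the remaining 18 books are drama.
P = 9/18 × 8/17 × 7/16 = 504/4896 = 7/68.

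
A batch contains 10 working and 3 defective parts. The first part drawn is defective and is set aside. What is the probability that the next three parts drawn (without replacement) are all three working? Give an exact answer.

6/11

With the first part removed, 10 working remain out of 12.
P = 10/12 × 9/11 × 8/10 = 720/1320 = 6/11.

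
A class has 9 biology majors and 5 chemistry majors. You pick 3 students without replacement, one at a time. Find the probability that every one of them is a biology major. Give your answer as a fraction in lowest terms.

P(every draw is a biology major) = 9/14 × 8/13 × 7/12 = 504/2184 = 3/13.

3/13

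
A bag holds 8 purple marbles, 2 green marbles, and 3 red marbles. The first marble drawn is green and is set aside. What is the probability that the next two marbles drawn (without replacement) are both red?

After the first draw, 3 of the remaining 12 marbles are red.
P = 3/12 × 2/11 = 6/132 = 1/22.

1/22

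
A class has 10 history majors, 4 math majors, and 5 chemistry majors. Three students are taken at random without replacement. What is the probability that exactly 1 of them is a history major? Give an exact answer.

One ordering (a history major drawn first) has probability 10/19 × 9/18 × 8/17 = 720/5814 = 40/323.
There are C(3,1) = 3 such orderings, each equally likely, so P = 3 × 40/323 = 120/323.

120/323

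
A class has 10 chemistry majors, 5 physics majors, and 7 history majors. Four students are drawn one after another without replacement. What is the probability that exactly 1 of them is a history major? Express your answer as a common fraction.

One ordering (a history major drawn first) has probability 7/22 × 15/21 × 14/20 × 13/19 = 19110/175560 = 91/836.
There are C(4,1) = 4 such orderings, each equally likely, so P = 4 × 91/836 = 91/209.

91/209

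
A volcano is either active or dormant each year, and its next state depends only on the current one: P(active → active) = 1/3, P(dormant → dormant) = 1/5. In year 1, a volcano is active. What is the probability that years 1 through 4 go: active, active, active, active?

Year 1 is given. For each transition, use the conditional probability from the current state:
P(active | active) = 1/3; P(active | active) = 1/3; P(active | active) = 1/3.
P = 1/3 × 1/3 × 1/3 = 1/27.

1/27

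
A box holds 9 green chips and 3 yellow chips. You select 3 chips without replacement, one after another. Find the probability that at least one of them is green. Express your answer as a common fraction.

219/220

P(no green) = 3/12 × 2/11 × 1/10 = 6/1320 = 1/220.
P(at least one) = 1 − 1/220 = 219/220.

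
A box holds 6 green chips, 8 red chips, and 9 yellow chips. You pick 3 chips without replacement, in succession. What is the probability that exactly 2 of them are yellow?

One ordering (yellow drawn first) has probability 9/23 × 8/22 × 14/21 = 1008/10626 = 24/253.
There are C(3,2) = 3 such orderings, each equally likely, so P = 3 × 24/253 = 72/253.

72/253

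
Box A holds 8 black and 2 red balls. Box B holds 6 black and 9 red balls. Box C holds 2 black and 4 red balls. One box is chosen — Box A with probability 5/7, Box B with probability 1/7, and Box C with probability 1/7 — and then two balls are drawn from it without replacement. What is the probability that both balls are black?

From Box A: P(both black) = (8/10)(7/9) = 28/45.
From Box B: P(both black) = (6/15)(5/14) = 1/7.
From Box C: P(both black) = (2/6)(1/5) = 1/15.
Total probability = (5/7)(28/45) + (1/7)(1/7) + (1/7)(1/15) = 1046/2205.

1046/2205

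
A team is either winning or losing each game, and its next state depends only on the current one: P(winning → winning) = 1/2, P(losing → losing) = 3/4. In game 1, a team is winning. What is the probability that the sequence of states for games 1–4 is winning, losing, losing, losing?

Game 1 is given. For each transition, use the conditional probability from the current state:
P(losing | winning) = 1/2; P(losing | losing) = 3/4; P(losing | losing) = 3/4.
P = 1/2 × 3/4 × 3/4 = 9/32.

9/32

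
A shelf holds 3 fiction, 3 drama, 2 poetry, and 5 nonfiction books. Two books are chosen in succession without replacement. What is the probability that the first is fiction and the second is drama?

Each draw changes the counts, so multiply the conditional probabilities along the sequence:
P = 3/13 × 3/12 = 9/156 = 3/52.

3/52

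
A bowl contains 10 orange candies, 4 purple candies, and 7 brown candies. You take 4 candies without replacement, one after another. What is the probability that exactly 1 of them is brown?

One ordering (brown drawn first) has probability 7/21 × 14/20 × 13/19 × 12/18 = 15288/143640 = 91/855.
There are C(4,1) = 4 such orderings, each equally likely, so P = 4 × 91/855 = 364/855.

364/855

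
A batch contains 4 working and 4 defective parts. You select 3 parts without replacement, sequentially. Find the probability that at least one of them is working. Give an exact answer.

13/14

P(no working) = 4/8 × 3/7 × 2/6 = 24/336 = 1/14.
P(at least one) = 1 − 1/14 = 13/14.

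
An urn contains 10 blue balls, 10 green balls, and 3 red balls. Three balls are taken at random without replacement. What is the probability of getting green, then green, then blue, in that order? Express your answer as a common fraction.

150/1771

Each draw changes the counts, so multiply the conditional probabilities along the sequence:
P = 10/23 × 9/22 × 10/21 = 900/10626 = 150/1771.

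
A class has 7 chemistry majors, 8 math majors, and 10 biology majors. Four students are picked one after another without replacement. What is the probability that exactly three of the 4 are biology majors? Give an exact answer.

36/253

One ordering (biology majors drawn first) has probability 10/25 × 9/24 × 8/23 × 15/22 = 10800/303600 = 9/253.
There are C(4,3) = 4 such orderings, each equally likely, so P = 4 × 9/253 = 36/253.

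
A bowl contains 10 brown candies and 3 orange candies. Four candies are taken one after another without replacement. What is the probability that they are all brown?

42/143

P = 10/13 × 9/12 × 8/11 × 7/10 = 5040/17160 = 42/143.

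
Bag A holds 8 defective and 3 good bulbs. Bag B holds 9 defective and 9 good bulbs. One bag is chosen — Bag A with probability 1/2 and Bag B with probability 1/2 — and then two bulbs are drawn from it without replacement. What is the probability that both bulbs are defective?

348/935

From Bag A: P(both defective) = (8/11)(7/10) = 28/55.
From Bag B: P(both defective) = (9/18)(8/17) = 4/17.
Total probability = (1/2)(28/55) + (1/2)(4/17) = 348/935.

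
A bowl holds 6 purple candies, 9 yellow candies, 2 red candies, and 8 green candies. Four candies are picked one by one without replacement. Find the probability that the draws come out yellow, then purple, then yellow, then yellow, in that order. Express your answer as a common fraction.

63/6325

Each draw changes the counts, so multiply the conditional probabilities along the sequence:
P = 9/25 × 6/24 × 8/23 × 7/22 = 3024/303600 = 63/6325.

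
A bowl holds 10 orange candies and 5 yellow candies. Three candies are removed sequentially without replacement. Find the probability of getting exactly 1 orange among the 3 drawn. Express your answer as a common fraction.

One ordering (orange drawn first) has probability 10/15 × 5/14 × 4/13 = 200/2730 = 20/273.
There are C(3,1) = 3 such orderings, each equally likely, so P = 3 × 20/273 = 20/91.

20/91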